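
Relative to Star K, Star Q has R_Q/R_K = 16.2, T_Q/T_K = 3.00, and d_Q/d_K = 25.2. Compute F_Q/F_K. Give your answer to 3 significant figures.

L_Q/L_K = (R_Q/R_K)²(T_Q/T_K)⁴ = (16.2)² × (3.00)⁴ = 2.126×10^4.
F_Q/F_K = (L_Q/L_K)/(d_Q/d_K)² = 2.126×10^4 / (25.2)² = 33.47.

33.5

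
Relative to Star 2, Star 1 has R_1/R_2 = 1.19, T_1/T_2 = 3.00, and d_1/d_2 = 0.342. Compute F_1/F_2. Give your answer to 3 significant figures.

L_1/L_2 = (R_1/R_2)²(T_1/T_2)⁴ = (1.19)² × (3.00)⁴ = 114.7.
F_1/F_2 = (L_1/L_2)/(d_1/d_2)² = 114.7 / (0.342)² = 980.7.

981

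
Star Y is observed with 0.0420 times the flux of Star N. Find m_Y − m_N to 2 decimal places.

3.44

m_Y − m_N = −2.5 log₁₀(F_Y/F_N) = −2.5 log₁₀(0.0420) = −2.5 × (-1.377) = 3.442.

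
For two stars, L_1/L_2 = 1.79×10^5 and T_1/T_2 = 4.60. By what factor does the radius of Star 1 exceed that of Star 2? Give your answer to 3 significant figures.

L ∝ R²T⁴ gives R ∝ √L / T², so
R_1/R_2 = √(1.79×10^5) / (4.60)² = 423.1 / 21.16 = 19.99.

20.0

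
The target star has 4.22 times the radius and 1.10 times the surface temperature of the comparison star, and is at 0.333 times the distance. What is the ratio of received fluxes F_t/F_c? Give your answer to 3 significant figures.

L_t/L_c = (R_t/R_c)²(T_t/T_c)⁴ = (4.22)² × (1.10)⁴ = 26.07.
F_t/F_c = (L_t/L_c)/(d_t/d_c)² = 26.07 / (0.333)² = 235.1.

235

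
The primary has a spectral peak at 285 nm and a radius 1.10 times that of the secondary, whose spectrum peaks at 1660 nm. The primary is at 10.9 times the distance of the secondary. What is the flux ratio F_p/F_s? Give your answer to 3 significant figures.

Wien's law: T_p/T_s = λ_s/λ_p = 1660/285 = 5.825.
L_p/L_s = (R_p/R_s)²(T_p/T_s)⁴ = (1.10)²(5.825)⁴ = 1393.
F_p/F_s = (L_p/L_s)/(d_p/d_s)² = 1393/(10.9)² = 11.72.

11.7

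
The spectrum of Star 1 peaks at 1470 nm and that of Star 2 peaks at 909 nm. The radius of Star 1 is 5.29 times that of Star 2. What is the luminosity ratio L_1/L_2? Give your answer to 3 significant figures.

4.09

Wien's law gives T ∝ 1/λ_max, so T_1/T_2 = λ_2/λ_1 = 909/1470 = 0.6184.
Then L ∝ R²T⁴ gives L_1/L_2 = (5.29)² × (0.6184)⁴ = 27.98 × 0.1462 = 4.092.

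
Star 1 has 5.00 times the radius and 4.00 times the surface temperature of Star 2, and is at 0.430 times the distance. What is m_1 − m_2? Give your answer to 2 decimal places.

L_1/L_2 = (5.00)²(4.00)⁴ = 6400.
F_1/F_2 = (L_1/L_2)/(d_1/d_2)² = 6400/0.1849 = 3.461×10^4.
m_1 − m_2 = −2.5 log₁₀(3.461×10^4) = -11.35.

-11.35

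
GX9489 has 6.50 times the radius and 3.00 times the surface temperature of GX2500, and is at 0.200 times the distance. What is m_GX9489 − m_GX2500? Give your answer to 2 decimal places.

-12.33

L_GX9489/L_GX2500 = (6.50)²(3.00)⁴ = 3422.
F_GX9489/F_GX2500 = (L_GX9489/L_GX2500)/(d_GX9489/d_GX2500)² = 3422/0.04000 = 8.556×10^4.
m_GX9489 − m_GX2500 = −2.5 log₁₀(8.556×10^4) = -12.33.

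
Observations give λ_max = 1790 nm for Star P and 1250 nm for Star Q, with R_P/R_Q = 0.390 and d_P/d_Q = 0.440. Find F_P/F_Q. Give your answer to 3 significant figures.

0.187

Wien's law: T_P/T_Q = λ_Q/λ_P = 1250/1790 = 0.6983.
L_P/L_Q = (R_P/R_Q)²(T_P/T_Q)⁴ = (0.390)²(0.6983)⁴ = 0.03617.
F_P/F_Q = (L_P/L_Q)/(d_P/d_Q)² = 0.03617/(0.440)² = 0.1868.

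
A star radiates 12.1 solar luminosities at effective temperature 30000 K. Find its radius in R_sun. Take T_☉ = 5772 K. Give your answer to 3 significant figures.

R/R_☉ = √(L/L_☉) / (T/T_☉)² = √(12.1) / (5.198)²
       = 3.479 / 27.01 = 0.1288.

0.129 R_sun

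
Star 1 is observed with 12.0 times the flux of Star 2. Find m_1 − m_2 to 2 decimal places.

m_1 − m_2 = −2.5 log₁₀(F_1/F_2) = −2.5 log₁₀(12.0) = −2.5 × (1.079) = -2.698.

-2.70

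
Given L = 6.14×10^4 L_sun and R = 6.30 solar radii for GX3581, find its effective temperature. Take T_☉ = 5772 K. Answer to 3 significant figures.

3.62×10^4 K

T/T_☉ = (L/L_☉)^(1/4) / (R/R_☉)^(1/2)
T = 5772 × (6.14×10^4)^(1/4) / √(6.30) = 5772 × 15.74 / 2.510 = 3.620×10^4 K.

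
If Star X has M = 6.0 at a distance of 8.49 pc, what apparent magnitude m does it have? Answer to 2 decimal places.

5.64

m = M + 5 log₁₀(d/10 pc) = 6.0 + 5 log₁₀(8.49/10)
  = 6.0 + 5 × -0.071 = 6.0 + -0.36 = 5.64.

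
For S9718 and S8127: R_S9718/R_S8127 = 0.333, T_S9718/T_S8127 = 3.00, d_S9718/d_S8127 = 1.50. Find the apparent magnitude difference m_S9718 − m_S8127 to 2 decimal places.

L_S9718/L_S8127 = (0.333)²(3.00)⁴ = 8.982.
F_S9718/F_S8127 = (L_S9718/L_S8127)/(d_S9718/d_S8127)² = 8.982/2.250 = 3.992.
m_S9718 − m_S8127 = −2.5 log₁₀(3.992) = -1.50.

-1.50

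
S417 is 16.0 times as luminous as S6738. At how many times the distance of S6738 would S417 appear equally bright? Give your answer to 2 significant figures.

Equal flux requires L_S417/d_S417² = L_S6738/d_S6738², so d_S417/d_S6738 = √(L_S417/L_S6738)
= √(16.0) = 4.000.

4.0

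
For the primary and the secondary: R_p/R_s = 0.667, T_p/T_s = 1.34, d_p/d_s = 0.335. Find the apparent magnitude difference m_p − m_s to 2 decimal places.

L_p/L_s = (0.667)²(1.34)⁴ = 1.434.
F_p/F_s = (L_p/L_s)/(d_p/d_s)² = 1.434/0.1122 = 12.78.
m_p − m_s = −2.5 log₁₀(12.78) = -2.77.

-2.77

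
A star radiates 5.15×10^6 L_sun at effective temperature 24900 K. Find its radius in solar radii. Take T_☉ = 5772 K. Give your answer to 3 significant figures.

R/R_☉ = √(L/L_☉) / (T/T_☉)² = √(5.15×10^6) / (4.314)²
       = 2269 / 18.61 = 121.9.

122 solar radii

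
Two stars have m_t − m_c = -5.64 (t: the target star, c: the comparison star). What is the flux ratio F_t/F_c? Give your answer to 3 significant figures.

180

F_t/F_c = 10^(−(m_t − m_c)/2.5) = 10^(5.64/2.5) = 10^2.256 = 180.3.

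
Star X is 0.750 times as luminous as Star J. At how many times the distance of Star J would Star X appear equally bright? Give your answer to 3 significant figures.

Equal flux requires L_X/d_X² = L_J/d_J², so d_X/d_J = √(L_X/L_J)
= √(0.750) = 0.8660.

0.866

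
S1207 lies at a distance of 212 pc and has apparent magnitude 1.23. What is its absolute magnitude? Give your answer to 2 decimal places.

-5.40

M = m − 5 log₁₀(d/10 pc) = 1.23 − 5 log₁₀(212/10)
  = 1.23 − 5 × 1.326 = 1.23 − 6.63 = -5.40.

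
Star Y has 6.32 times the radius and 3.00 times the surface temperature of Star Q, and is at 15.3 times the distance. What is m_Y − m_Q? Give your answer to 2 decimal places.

L_Y/L_Q = (6.32)²(3.00)⁴ = 3235.
F_Y/F_Q = (L_Y/L_Q)/(d_Y/d_Q)² = 3235/234.1 = 13.82.
m_Y − m_Q = −2.5 log₁₀(13.82) = -2.85.

-2.85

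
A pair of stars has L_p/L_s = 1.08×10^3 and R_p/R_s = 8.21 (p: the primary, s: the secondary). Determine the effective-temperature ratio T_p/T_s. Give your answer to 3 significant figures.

L ∝ R²T⁴ gives T ∝ (L/R²)^(1/4), so
T_p/T_s = (1.08×10^3 / 8.21²)^(1/4) = (16.02)^(1/4) = 2.001.

2.00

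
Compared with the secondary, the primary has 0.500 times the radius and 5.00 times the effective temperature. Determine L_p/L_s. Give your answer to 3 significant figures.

From the Stefan–Boltzmann law, L ∝ R²T⁴, so
L_p/L_s = (R_p/R_s)² (T_p/T_s)⁴ = (0.500)² × (5.00)⁴ = 0.2500 × 625.0 = 156.2.

156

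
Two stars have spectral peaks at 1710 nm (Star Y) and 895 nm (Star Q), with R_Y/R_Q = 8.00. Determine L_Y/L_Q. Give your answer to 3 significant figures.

Wien's law gives T ∝ 1/λ_max, so T_Y/T_Q = λ_Q/λ_Y = 895/1710 = 0.5234.
Then L ∝ R²T⁴ gives L_Y/L_Q = (8.00)² × (0.5234)⁴ = 64.00 × 0.07504 = 4.803.

4.80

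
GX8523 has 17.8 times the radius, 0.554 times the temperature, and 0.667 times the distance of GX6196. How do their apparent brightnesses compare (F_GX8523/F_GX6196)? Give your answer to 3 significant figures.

67.1

L_GX8523/L_GX6196 = (R_GX8523/R_GX6196)²(T_GX8523/T_GX6196)⁴ = (17.8)² × (0.554)⁴ = 29.85.
F_GX8523/F_GX6196 = (L_GX8523/L_GX6196)/(d_GX8523/d_GX6196)² = 29.85 / (0.667)² = 67.09.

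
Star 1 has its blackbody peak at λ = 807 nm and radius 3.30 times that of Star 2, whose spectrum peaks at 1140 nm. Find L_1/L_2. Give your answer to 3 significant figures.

43.4

Wien's law gives T ∝ 1/λ_max, so T_1/T_2 = λ_2/λ_1 = 1140/807 = 1.413.
Then L ∝ R²T⁴ gives L_1/L_2 = (3.30)² × (1.413)⁴ = 10.89 × 3.982 = 43.37.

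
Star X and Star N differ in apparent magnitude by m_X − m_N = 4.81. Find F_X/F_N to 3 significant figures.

0.0119

F_X/F_N = 10^(−(m_X − m_N)/2.5) = 10^(-4.81/2.5) = 10^-1.924 = 0.01191.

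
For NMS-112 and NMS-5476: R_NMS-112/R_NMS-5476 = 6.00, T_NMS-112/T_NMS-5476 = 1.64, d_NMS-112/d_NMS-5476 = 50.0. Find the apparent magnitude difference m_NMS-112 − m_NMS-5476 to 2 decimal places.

L_NMS-112/L_NMS-5476 = (6.00)²(1.64)⁴ = 260.4.
F_NMS-112/F_NMS-5476 = (L_NMS-112/L_NMS-5476)/(d_NMS-112/d_NMS-5476)² = 260.4/2500 = 0.1042.
m_NMS-112 − m_NMS-5476 = −2.5 log₁₀(0.1042) = 2.46.

2.46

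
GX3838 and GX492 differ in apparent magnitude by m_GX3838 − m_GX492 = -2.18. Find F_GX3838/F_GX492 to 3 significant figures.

7.45

F_GX3838/F_GX492 = 10^(−(m_GX3838 − m_GX492)/2.5) = 10^(2.18/2.5) = 10^0.872 = 7.447.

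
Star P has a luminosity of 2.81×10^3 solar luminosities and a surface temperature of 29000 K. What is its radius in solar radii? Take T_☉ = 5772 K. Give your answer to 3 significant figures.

R/R_☉ = √(L/L_☉) / (T/T_☉)² = √(2.81×10^3) / (5.024)²
       = 53.01 / 25.24 = 2.100.

2.10 solar radii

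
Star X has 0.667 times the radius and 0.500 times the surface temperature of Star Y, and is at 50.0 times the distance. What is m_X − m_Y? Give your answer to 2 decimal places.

12.38

L_X/L_Y = (0.667)²(0.500)⁴ = 0.02781.
F_X/F_Y = (L_X/L_Y)/(d_X/d_Y)² = 0.02781/2500 = 1.112×10^-5.
m_X − m_Y = −2.5 log₁₀(1.112×10^-5) = 12.38.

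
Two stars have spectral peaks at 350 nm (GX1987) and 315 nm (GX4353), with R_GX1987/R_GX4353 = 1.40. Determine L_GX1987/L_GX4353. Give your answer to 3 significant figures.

Wien's law gives T ∝ 1/λ_max, so T_GX1987/T_GX4353 = λ_GX4353/λ_GX1987 = 315/350 = 0.9000.
Then L ∝ R²T⁴ gives L_GX1987/L_GX4353 = (1.40)² × (0.9000)⁴ = 1.960 × 0.6561 = 1.286.

1.29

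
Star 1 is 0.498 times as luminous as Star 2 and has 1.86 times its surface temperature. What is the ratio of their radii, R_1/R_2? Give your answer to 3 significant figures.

L ∝ R²T⁴ gives R ∝ √L / T², so
R_1/R_2 = √(0.498) / (1.86)² = 0.7057 / 3.460 = 0.2040.

0.204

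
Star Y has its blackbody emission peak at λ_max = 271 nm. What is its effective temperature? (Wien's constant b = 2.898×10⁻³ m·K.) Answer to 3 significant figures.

T = b/λ_max = 2.898×10⁻³ / (271×10⁻⁹) = 1.069×10^4 K.

1.07×10^4 K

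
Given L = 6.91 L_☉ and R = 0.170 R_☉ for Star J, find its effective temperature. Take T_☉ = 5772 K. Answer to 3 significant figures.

2.27×10^4 K

T/T_☉ = (L/L_☉)^(1/4) / (R/R_☉)^(1/2)
T = 5772 × (6.91)^(1/4) / √(0.170) = 5772 × 1.621 / 0.4123 = 2.270×10^4 K.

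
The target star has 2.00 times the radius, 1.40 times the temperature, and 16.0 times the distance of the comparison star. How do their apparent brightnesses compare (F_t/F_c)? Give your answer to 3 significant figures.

L_t/L_c = (R_t/R_c)²(T_t/T_c)⁴ = (2.00)² × (1.40)⁴ = 15.37.
F_t/F_c = (L_t/L_c)/(d_t/d_c)² = 15.37 / (16.0)² = 0.06002.

0.0600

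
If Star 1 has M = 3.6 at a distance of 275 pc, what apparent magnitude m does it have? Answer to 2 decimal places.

m = M + 5 log₁₀(d/10 pc) = 3.6 + 5 log₁₀(275/10)
  = 3.6 + 5 × 1.439 = 3.6 + 7.20 = 10.80.

10.80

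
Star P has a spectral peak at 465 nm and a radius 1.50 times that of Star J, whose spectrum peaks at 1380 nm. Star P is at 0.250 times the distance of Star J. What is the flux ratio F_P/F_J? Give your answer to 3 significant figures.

Wien's law: T_P/T_J = λ_J/λ_P = 1380/465 = 2.968.
L_P/L_J = (R_P/R_J)²(T_P/T_J)⁴ = (1.50)²(2.968)⁴ = 174.5.
F_P/F_J = (L_P/L_J)/(d_P/d_J)² = 174.5/(0.250)² = 2793.

2.79×10^3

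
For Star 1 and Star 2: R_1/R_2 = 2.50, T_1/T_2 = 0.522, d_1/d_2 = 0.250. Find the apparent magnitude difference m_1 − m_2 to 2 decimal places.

L_1/L_2 = (2.50)²(0.522)⁴ = 0.4640.
F_1/F_2 = (L_1/L_2)/(d_1/d_2)² = 0.4640/0.06250 = 7.425.
m_1 − m_2 = −2.5 log₁₀(7.425) = -2.18.

-2.18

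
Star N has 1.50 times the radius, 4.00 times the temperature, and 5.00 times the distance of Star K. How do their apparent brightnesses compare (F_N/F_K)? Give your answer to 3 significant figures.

23.0

L_N/L_K = (R_N/R_K)²(T_N/T_K)⁴ = (1.50)² × (4.00)⁴ = 576.0.
F_N/F_K = (L_N/L_K)/(d_N/d_K)² = 576.0 / (5.00)² = 23.04.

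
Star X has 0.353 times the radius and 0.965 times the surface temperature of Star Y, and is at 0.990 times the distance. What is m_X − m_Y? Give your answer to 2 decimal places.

L_X/L_Y = (0.353)²(0.965)⁴ = 0.1081.
F_X/F_Y = (L_X/L_Y)/(d_X/d_Y)² = 0.1081/0.9801 = 0.1103.
m_X − m_Y = −2.5 log₁₀(0.1103) = 2.39.

2.39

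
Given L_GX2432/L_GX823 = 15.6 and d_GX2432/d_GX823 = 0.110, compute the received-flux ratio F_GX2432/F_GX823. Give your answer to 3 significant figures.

F = L/(4πd²), so F_GX2432/F_GX823 = (L_GX2432/L_GX823) / (d_GX2432/d_GX823)²
= 15.6 / (0.110)² = 15.6 / 0.01210 = 1289.

1.29×10^3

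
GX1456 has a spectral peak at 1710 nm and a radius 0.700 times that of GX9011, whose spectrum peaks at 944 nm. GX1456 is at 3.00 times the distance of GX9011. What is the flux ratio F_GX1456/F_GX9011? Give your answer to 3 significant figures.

Wien's law: T_GX1456/T_GX9011 = λ_GX9011/λ_GX1456 = 944/1710 = 0.5520.
L_GX1456/L_GX9011 = (R_GX1456/R_GX9011)²(T_GX1456/T_GX9011)⁴ = (0.700)²(0.5520)⁴ = 0.04551.
F_GX1456/F_GX9011 = (L_GX1456/L_GX9011)/(d_GX1456/d_GX9011)² = 0.04551/(3.00)² = 0.005057.

0.00506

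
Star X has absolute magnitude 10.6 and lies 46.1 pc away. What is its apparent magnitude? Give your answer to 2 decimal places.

13.92

m = M + 5 log₁₀(d/10 pc) = 10.6 + 5 log₁₀(46.1/10)
  = 10.6 + 5 × 0.664 = 10.6 + 3.32 = 13.92.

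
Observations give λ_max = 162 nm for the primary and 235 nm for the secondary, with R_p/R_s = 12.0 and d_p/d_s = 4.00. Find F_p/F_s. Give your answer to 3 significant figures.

Wien's law: T_p/T_s = λ_s/λ_p = 235/162 = 1.451.
L_p/L_s = (R_p/R_s)²(T_p/T_s)⁴ = (12.0)²(1.451)⁴ = 637.6.
F_p/F_s = (L_p/L_s)/(d_p/d_s)² = 637.6/(4.00)² = 39.85.

39.9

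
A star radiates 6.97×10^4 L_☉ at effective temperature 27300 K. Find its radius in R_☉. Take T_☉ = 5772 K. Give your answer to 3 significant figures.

11.8 R_☉

R/R_☉ = √(L/L_☉) / (T/T_☉)² = √(6.97×10^4) / (4.730)²
       = 264.0 / 22.37 = 11.80.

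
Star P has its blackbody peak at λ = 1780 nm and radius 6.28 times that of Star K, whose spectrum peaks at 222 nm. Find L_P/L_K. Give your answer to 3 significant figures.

0.00954

Wien's law gives T ∝ 1/λ_max, so T_P/T_K = λ_K/λ_P = 222/1780 = 0.1247.
Then L ∝ R²T⁴ gives L_P/L_K = (6.28)² × (0.1247)⁴ = 39.44 × 2.420×10^-4 = 0.009542.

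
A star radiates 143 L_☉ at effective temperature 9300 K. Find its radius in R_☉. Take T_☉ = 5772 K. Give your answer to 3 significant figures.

4.61 R_☉

R/R_☉ = √(L/L_☉) / (T/T_☉)² = √(143) / (1.611)²
       = 11.96 / 2.596 = 4.606.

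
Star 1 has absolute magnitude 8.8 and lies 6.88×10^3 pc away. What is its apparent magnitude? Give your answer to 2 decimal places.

22.99

m = M + 5 log₁₀(d/10 pc) = 8.8 + 5 log₁₀(6.88×10^3/10)
  = 8.8 + 5 × 2.838 = 8.8 + 14.19 = 22.99.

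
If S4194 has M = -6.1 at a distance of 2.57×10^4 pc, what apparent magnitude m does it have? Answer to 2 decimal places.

10.95

m = M + 5 log₁₀(d/10 pc) = -6.1 + 5 log₁₀(2.57×10^4/10)
  = -6.1 + 5 × 3.410 = -6.1 + 17.05 = 10.95.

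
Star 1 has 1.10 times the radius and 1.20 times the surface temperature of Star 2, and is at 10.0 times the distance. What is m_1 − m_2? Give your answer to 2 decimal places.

4.00

L_1/L_2 = (1.10)²(1.20)⁴ = 2.509.
F_1/F_2 = (L_1/L_2)/(d_1/d_2)² = 2.509/100.0 = 0.02509.
m_1 − m_2 = −2.5 log₁₀(0.02509) = 4.00.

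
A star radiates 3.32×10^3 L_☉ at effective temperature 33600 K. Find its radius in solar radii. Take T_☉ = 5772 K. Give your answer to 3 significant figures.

R/R_☉ = √(L/L_☉) / (T/T_☉)² = √(3.32×10^3) / (5.821)²
       = 57.62 / 33.89 = 1.700.

1.70 solar radii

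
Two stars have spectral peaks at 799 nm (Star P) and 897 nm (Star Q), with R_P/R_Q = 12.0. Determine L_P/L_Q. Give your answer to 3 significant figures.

Wien's law gives T ∝ 1/λ_max, so T_P/T_Q = λ_Q/λ_P = 897/799 = 1.123.
Then L ∝ R²T⁴ gives L_P/L_Q = (12.0)² × (1.123)⁴ = 144.0 × 1.588 = 228.7.

229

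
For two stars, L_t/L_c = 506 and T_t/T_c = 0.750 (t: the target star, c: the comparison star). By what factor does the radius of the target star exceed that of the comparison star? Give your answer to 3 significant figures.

L ∝ R²T⁴ gives R ∝ √L / T², so
R_t/R_c = √(506) / (0.750)² = 22.49 / 0.5625 = 39.99.

40.0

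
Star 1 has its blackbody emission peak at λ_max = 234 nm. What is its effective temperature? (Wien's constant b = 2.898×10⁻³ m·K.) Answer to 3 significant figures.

1.24×10^4 K

T = b/λ_max = 2.898×10⁻³ / (234×10⁻⁹) = 1.238×10^4 K.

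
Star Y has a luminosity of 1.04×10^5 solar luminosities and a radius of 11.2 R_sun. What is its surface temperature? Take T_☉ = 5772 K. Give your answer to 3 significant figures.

T/T_☉ = (L/L_☉)^(1/4) / (R/R_☉)^(1/2)
T = 5772 × (1.04×10^5)^(1/4) / √(11.2) = 5772 × 17.96 / 3.347 = 3.097×10^4 K.

3.10×10^4 K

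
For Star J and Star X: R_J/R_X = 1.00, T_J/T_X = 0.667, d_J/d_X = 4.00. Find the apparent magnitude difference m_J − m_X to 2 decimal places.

4.77

L_J/L_X = (1.00)²(0.667)⁴ = 0.1979.
F_J/F_X = (L_J/L_X)/(d_J/d_X)² = 0.1979/16.00 = 0.01237.
m_J − m_X = −2.5 log₁₀(0.01237) = 4.77.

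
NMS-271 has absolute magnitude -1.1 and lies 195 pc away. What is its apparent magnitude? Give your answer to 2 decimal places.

m = M + 5 log₁₀(d/10 pc) = -1.1 + 5 log₁₀(195/10)
  = -1.1 + 5 × 1.290 = -1.1 + 6.45 = 5.35.

5.35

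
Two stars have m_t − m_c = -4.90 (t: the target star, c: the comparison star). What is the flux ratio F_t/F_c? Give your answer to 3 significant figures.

F_t/F_c = 10^(−(m_t − m_c)/2.5) = 10^(4.90/2.5) = 10^1.960 = 91.20.

91.2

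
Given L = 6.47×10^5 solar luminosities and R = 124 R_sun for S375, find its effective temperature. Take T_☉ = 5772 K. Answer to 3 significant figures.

1.47×10^4 K

T/T_☉ = (L/L_☉)^(1/4) / (R/R_☉)^(1/2)
T = 5772 × (6.47×10^5)^(1/4) / √(124) = 5772 × 28.36 / 11.14 = 1.470×10^4 K.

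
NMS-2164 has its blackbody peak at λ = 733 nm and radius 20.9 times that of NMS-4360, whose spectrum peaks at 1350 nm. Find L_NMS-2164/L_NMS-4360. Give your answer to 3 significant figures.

5.03×10^3

Wien's law gives T ∝ 1/λ_max, so T_NMS-2164/T_NMS-4360 = λ_NMS-4360/λ_NMS-2164 = 1350/733 = 1.842.
Then L ∝ R²T⁴ gives L_NMS-2164/L_NMS-4360 = (20.9)² × (1.842)⁴ = 436.8 × 11.51 = 5026.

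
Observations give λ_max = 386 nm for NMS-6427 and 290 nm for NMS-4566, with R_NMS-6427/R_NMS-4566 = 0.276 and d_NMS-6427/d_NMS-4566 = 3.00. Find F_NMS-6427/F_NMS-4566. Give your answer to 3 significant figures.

0.00270

Wien's law: T_NMS-6427/T_NMS-4566 = λ_NMS-4566/λ_NMS-6427 = 290/386 = 0.7513.
L_NMS-6427/L_NMS-4566 = (R_NMS-6427/R_NMS-4566)²(T_NMS-6427/T_NMS-4566)⁴ = (0.276)²(0.7513)⁴ = 0.02427.
F_NMS-6427/F_NMS-4566 = (L_NMS-6427/L_NMS-4566)/(d_NMS-6427/d_NMS-4566)² = 0.02427/(3.00)² = 0.002697.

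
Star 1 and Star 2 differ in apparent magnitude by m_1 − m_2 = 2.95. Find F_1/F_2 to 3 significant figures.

0.0661

F_1/F_2 = 10^(−(m_1 − m_2)/2.5) = 10^(-2.95/2.5) = 10^-1.180 = 0.06607.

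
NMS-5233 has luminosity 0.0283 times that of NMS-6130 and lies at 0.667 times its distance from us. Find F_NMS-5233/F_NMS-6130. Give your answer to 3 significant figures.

F = L/(4πd²), so F_NMS-5233/F_NMS-6130 = (L_NMS-5233/L_NMS-6130) / (d_NMS-5233/d_NMS-6130)²
= 0.0283 / (0.667)² = 0.0283 / 0.4449 = 0.06361.

0.0636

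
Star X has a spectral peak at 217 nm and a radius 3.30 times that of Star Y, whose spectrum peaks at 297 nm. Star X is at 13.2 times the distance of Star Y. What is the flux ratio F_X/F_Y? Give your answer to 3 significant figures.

Wien's law: T_X/T_Y = λ_Y/λ_X = 297/217 = 1.369.
L_X/L_Y = (R_X/R_Y)²(T_X/T_Y)⁴ = (3.30)²(1.369)⁴ = 38.21.
F_X/F_Y = (L_X/L_Y)/(d_X/d_Y)² = 38.21/(13.2)² = 0.2193.

0.219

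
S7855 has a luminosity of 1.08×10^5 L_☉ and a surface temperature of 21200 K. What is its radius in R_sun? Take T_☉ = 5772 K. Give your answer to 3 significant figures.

R/R_☉ = √(L/L_☉) / (T/T_☉)² = √(1.08×10^5) / (3.673)²
       = 328.6 / 13.49 = 24.36.

24.4 R_sun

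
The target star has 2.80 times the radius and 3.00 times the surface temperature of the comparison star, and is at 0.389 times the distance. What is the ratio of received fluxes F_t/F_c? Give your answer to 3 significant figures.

L_t/L_c = (R_t/R_c)²(T_t/T_c)⁴ = (2.80)² × (3.00)⁴ = 635.0.
F_t/F_c = (L_t/L_c)/(d_t/d_c)² = 635.0 / (0.389)² = 4197.

4.20×10^3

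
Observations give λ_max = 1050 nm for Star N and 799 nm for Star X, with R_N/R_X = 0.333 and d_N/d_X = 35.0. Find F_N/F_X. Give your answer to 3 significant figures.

Wien's law: T_N/T_X = λ_X/λ_N = 799/1050 = 0.7610.
L_N/L_X = (R_N/R_X)²(T_N/T_X)⁴ = (0.333)²(0.7610)⁴ = 0.03718.
F_N/F_X = (L_N/L_X)/(d_N/d_X)² = 0.03718/(35.0)² = 3.035×10^-5.

3.04×10^-5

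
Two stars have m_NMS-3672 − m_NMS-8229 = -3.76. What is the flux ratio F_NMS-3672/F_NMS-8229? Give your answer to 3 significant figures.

31.9

F_NMS-3672/F_NMS-8229 = 10^(−(m_NMS-3672 − m_NMS-8229)/2.5) = 10^(3.76/2.5) = 10^1.504 = 31.92.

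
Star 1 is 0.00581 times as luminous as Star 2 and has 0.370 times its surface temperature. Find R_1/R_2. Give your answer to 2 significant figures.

0.56

L ∝ R²T⁴ gives R ∝ √L / T², so
R_1/R_2 = √(0.00581) / (0.370)² = 0.07622 / 0.1369 = 0.5568.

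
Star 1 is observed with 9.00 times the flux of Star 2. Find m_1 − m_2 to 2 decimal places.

-2.39

m_1 − m_2 = −2.5 log₁₀(F_1/F_2) = −2.5 log₁₀(9.00) = −2.5 × (0.954) = -2.386.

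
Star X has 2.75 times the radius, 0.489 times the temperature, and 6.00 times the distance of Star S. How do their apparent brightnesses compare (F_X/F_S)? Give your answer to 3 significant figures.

0.0120

L_X/L_S = (R_X/R_S)²(T_X/T_S)⁴ = (2.75)² × (0.489)⁴ = 0.4324.
F_X/F_S = (L_X/L_S)/(d_X/d_S)² = 0.4324 / (6.00)² = 0.01201.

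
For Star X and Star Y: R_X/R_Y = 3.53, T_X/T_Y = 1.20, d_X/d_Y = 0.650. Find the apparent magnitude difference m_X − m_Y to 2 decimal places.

L_X/L_Y = (3.53)²(1.20)⁴ = 25.84.
F_X/F_Y = (L_X/L_Y)/(d_X/d_Y)² = 25.84/0.4225 = 61.16.
m_X − m_Y = −2.5 log₁₀(61.16) = -4.47.

-4.47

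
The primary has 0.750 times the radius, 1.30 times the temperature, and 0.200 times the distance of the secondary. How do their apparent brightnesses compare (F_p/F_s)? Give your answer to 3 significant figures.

L_p/L_s = (R_p/R_s)²(T_p/T_s)⁴ = (0.750)² × (1.30)⁴ = 1.607.
F_p/F_s = (L_p/L_s)/(d_p/d_s)² = 1.607 / (0.200)² = 40.16.

40.2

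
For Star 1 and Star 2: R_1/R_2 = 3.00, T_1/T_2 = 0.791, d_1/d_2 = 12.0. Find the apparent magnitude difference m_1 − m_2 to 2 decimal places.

4.03

L_1/L_2 = (3.00)²(0.791)⁴ = 3.523.
F_1/F_2 = (L_1/L_2)/(d_1/d_2)² = 3.523/144.0 = 0.02447.
m_1 − m_2 = −2.5 log₁₀(0.02447) = 4.03.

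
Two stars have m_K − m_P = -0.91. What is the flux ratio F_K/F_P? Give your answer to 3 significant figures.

2.31

F_K/F_P = 10^(−(m_K − m_P)/2.5) = 10^(0.91/2.5) = 10^0.364 = 2.312.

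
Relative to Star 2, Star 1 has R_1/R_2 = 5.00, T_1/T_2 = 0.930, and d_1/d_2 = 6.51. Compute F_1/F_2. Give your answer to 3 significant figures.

0.441

L_1/L_2 = (R_1/R_2)²(T_1/T_2)⁴ = (5.00)² × (0.930)⁴ = 18.70.
F_1/F_2 = (L_1/L_2)/(d_1/d_2)² = 18.70 / (6.51)² = 0.4413.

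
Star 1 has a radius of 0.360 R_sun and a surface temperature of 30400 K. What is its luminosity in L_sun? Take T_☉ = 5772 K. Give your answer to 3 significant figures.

L/L_☉ = (R/R_☉)² (T/T_☉)⁴ = (0.360)² × (30400/5772)⁴
       = 0.1296 × (5.267)⁴ = 0.1296 × 769.5 = 99.72.

99.7 L_sun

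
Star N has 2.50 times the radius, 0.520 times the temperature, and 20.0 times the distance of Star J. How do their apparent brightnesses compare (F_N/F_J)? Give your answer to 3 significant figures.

L_N/L_J = (R_N/R_J)²(T_N/T_J)⁴ = (2.50)² × (0.520)⁴ = 0.4570.
F_N/F_J = (L_N/L_J)/(d_N/d_J)² = 0.4570 / (20.0)² = 0.001142.

0.00114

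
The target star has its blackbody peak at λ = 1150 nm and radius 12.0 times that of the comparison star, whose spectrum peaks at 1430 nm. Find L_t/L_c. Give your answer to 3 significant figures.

Wien's law gives T ∝ 1/λ_max, so T_t/T_c = λ_c/λ_t = 1430/1150 = 1.243.
Then L ∝ R²T⁴ gives L_t/L_c = (12.0)² × (1.243)⁴ = 144.0 × 2.391 = 344.3.

344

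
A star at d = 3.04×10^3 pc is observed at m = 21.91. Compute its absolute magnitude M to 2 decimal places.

9.50

M = m − 5 log₁₀(d/10 pc) = 21.91 − 5 log₁₀(3.04×10^3/10)
  = 21.91 − 5 × 2.483 = 21.91 − 12.41 = 9.50.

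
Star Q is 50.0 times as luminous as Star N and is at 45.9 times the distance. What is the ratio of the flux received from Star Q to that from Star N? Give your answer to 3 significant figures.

F = L/(4πd²), so F_Q/F_N = (L_Q/L_N) / (d_Q/d_N)²
= 50.0 / (45.9)² = 50.0 / 2107 = 0.02373.

0.0237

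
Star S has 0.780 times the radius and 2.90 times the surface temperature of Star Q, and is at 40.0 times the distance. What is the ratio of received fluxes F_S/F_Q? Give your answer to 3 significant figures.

0.0269

L_S/L_Q = (R_S/R_Q)²(T_S/T_Q)⁴ = (0.780)² × (2.90)⁴ = 43.03.
F_S/F_Q = (L_S/L_Q)/(d_S/d_Q)² = 43.03 / (40.0)² = 0.02689.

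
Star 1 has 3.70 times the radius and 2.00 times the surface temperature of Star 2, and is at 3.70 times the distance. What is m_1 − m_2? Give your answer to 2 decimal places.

-3.01

L_1/L_2 = (3.70)²(2.00)⁴ = 219.0.
F_1/F_2 = (L_1/L_2)/(d_1/d_2)² = 219.0/13.69 = 16.00.
m_1 − m_2 = −2.5 log₁₀(16.00) = -3.01.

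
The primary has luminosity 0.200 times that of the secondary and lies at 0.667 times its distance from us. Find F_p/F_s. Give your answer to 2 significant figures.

0.45

F = L/(4πd²), so F_p/F_s = (L_p/L_s) / (d_p/d_s)²
= 0.200 / (0.667)² = 0.200 / 0.4449 = 0.4496.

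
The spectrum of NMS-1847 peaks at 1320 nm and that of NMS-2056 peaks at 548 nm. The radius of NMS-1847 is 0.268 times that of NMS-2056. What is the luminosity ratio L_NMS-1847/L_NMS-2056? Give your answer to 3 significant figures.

0.00213

Wien's law gives T ∝ 1/λ_max, so T_NMS-1847/T_NMS-2056 = λ_NMS-2056/λ_NMS-1847 = 548/1320 = 0.4152.
Then L ∝ R²T⁴ gives L_NMS-1847/L_NMS-2056 = (0.268)² × (0.4152)⁴ = 0.07182 × 0.02970 = 0.002134.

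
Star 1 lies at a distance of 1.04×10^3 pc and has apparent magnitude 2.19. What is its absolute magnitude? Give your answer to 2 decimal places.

-7.90

M = m − 5 log₁₀(d/10 pc) = 2.19 − 5 log₁₀(1.04×10^3/10)
  = 2.19 − 5 × 2.017 = 2.19 − 10.09 = -7.90.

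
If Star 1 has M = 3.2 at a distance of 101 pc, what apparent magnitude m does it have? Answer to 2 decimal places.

8.22

m = M + 5 log₁₀(d/10 pc) = 3.2 + 5 log₁₀(101/10)
  = 3.2 + 5 × 1.004 = 3.2 + 5.02 = 8.22.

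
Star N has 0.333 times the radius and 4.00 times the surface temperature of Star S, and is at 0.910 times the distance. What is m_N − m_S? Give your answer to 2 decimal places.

-3.84

L_N/L_S = (0.333)²(4.00)⁴ = 28.39.
F_N/F_S = (L_N/L_S)/(d_N/d_S)² = 28.39/0.8281 = 34.28.
m_N − m_S = −2.5 log₁₀(34.28) = -3.84.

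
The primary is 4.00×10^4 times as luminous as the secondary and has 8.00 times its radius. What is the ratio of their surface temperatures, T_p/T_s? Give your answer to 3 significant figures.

L ∝ R²T⁴ gives T ∝ (L/R²)^(1/4), so
T_p/T_s = (4.00×10^4 / 8.00²)^(1/4) = (625.0)^(1/4) = 5.000.

5.00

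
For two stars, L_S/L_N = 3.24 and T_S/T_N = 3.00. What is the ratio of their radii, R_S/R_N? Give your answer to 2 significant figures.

L ∝ R²T⁴ gives R ∝ √L / T², so
R_S/R_N = √(3.24) / (3.00)² = 1.800 / 9.000 = 0.2000.

0.20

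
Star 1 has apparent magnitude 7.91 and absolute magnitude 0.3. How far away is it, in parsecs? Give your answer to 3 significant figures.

333 pc

m − M = 5 log₁₀(d/10 pc)
7.91 − (0.3) = 7.61 = 5 log₁₀(d/10)
d = 10 × 10^(7.61/5) = 10 × 10^1.522 = 332.7 pc.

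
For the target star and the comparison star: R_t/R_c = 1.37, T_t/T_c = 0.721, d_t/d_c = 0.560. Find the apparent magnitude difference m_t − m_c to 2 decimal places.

L_t/L_c = (1.37)²(0.721)⁴ = 0.5072.
F_t/F_c = (L_t/L_c)/(d_t/d_c)² = 0.5072/0.3136 = 1.617.
m_t − m_c = −2.5 log₁₀(1.617) = -0.52.

-0.52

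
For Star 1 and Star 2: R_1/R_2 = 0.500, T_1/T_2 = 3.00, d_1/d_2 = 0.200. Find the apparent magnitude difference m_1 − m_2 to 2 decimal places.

-6.76

L_1/L_2 = (0.500)²(3.00)⁴ = 20.25.
F_1/F_2 = (L_1/L_2)/(d_1/d_2)² = 20.25/0.04000 = 506.2.
m_1 − m_2 = −2.5 log₁₀(506.2) = -6.76.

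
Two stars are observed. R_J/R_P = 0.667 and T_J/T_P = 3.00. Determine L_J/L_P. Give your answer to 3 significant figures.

36.0

From the Stefan–Boltzmann law, L ∝ R²T⁴, so
L_J/L_P = (R_J/R_P)² (T_J/T_P)⁴ = (0.667)² × (3.00)⁴ = 0.4449 × 81.00 = 36.04.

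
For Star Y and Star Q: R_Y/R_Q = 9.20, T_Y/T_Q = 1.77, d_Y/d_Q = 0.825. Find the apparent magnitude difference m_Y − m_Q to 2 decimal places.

L_Y/L_Q = (9.20)²(1.77)⁴ = 830.7.
F_Y/F_Q = (L_Y/L_Q)/(d_Y/d_Q)² = 830.7/0.6806 = 1221.
m_Y − m_Q = −2.5 log₁₀(1221) = -7.72.

-7.72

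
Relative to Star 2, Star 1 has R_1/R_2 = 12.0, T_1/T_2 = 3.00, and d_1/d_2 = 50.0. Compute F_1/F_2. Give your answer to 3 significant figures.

L_1/L_2 = (R_1/R_2)²(T_1/T_2)⁴ = (12.0)² × (3.00)⁴ = 1.166×10^4.
F_1/F_2 = (L_1/L_2)/(d_1/d_2)² = 1.166×10^4 / (50.0)² = 4.666.

4.67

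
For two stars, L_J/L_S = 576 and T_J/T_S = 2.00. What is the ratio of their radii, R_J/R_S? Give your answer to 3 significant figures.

6.00

L ∝ R²T⁴ gives R ∝ √L / T², so
R_J/R_S = √(576) / (2.00)² = 24.00 / 4.000 = 6.000.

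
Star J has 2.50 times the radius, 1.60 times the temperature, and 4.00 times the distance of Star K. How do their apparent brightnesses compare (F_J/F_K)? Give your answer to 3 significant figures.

2.56

L_J/L_K = (R_J/R_K)²(T_J/T_K)⁴ = (2.50)² × (1.60)⁴ = 40.96.
F_J/F_K = (L_J/L_K)/(d_J/d_K)² = 40.96 / (4.00)² = 2.560.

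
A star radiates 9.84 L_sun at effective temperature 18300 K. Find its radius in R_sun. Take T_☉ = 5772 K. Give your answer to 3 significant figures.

0.312 R_sun

R/R_☉ = √(L/L_☉) / (T/T_☉)² = √(9.84) / (3.170)²
       = 3.137 / 10.05 = 0.3121.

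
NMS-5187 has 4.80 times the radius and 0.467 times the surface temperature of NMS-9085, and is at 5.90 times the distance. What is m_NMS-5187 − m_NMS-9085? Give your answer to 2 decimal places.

3.75

L_NMS-5187/L_NMS-9085 = (4.80)²(0.467)⁴ = 1.096.
F_NMS-5187/F_NMS-9085 = (L_NMS-5187/L_NMS-9085)/(d_NMS-5187/d_NMS-9085)² = 1.096/34.81 = 0.03148.
m_NMS-5187 − m_NMS-9085 = −2.5 log₁₀(0.03148) = 3.75.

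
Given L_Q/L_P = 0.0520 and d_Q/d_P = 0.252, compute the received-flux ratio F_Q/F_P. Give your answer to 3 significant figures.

F = L/(4πd²), so F_Q/F_P = (L_Q/L_P) / (d_Q/d_P)²
= 0.0520 / (0.252)² = 0.0520 / 0.06350 = 0.8188.

0.819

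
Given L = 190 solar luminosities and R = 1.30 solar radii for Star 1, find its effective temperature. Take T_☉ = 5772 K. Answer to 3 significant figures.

T/T_☉ = (L/L_☉)^(1/4) / (R/R_☉)^(1/2)
T = 5772 × (190)^(1/4) / √(1.30) = 5772 × 3.713 / 1.140 = 1.880×10^4 K.

1.88×10^4 K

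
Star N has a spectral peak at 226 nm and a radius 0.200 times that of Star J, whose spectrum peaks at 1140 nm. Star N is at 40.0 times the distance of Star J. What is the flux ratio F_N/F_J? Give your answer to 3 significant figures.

0.0162

Wien's law: T_N/T_J = λ_J/λ_N = 1140/226 = 5.044.
L_N/L_J = (R_N/R_J)²(T_N/T_J)⁴ = (0.200)²(5.044)⁴ = 25.90.
F_N/F_J = (L_N/L_J)/(d_N/d_J)² = 25.90/(40.0)² = 0.01619.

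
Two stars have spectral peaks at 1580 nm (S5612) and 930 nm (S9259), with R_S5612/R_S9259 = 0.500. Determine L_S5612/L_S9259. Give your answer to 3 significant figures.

0.0300

Wien's law gives T ∝ 1/λ_max, so T_S5612/T_S9259 = λ_S9259/λ_S5612 = 930/1580 = 0.5886.
Then L ∝ R²T⁴ gives L_S5612/L_S9259 = (0.500)² × (0.5886)⁴ = 0.2500 × 0.1200 = 0.03001.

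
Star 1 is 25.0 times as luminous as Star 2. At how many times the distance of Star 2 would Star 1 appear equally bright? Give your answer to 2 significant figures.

5.0

Equal flux requires L_1/d_1² = L_2/d_2², so d_1/d_2 = √(L_1/L_2)
= √(25.0) = 5.000.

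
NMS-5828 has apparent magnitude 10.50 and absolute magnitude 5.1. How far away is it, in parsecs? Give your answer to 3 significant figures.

m − M = 5 log₁₀(d/10 pc)
10.50 − (5.1) = 5.40 = 5 log₁₀(d/10)
d = 10 × 10^(5.40/5) = 10 × 10^1.080 = 120.2 pc.

120 pc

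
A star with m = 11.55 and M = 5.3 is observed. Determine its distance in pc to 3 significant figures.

178 pc

m − M = 5 log₁₀(d/10 pc)
11.55 − (5.3) = 6.25 = 5 log₁₀(d/10)
d = 10 × 10^(6.25/5) = 10 × 10^1.250 = 177.8 pc.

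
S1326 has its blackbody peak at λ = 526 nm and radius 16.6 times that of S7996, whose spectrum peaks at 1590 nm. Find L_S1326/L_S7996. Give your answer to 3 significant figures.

2.30×10^4

Wien's law gives T ∝ 1/λ_max, so T_S1326/T_S7996 = λ_S7996/λ_S1326 = 1590/526 = 3.023.
Then L ∝ R²T⁴ gives L_S1326/L_S7996 = (16.6)² × (3.023)⁴ = 275.6 × 83.49 = 2.301×10^4.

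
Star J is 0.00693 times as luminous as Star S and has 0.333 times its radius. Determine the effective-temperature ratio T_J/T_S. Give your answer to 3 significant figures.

0.500

L ∝ R²T⁴ gives T ∝ (L/R²)^(1/4), so
T_J/T_S = (0.00693 / 0.333²)^(1/4) = (0.06249)^(1/4) = 0.5000.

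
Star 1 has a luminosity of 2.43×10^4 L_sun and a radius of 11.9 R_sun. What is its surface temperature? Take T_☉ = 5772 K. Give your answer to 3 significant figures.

T/T_☉ = (L/L_☉)^(1/4) / (R/R_☉)^(1/2)
T = 5772 × (2.43×10^4)^(1/4) / √(11.9) = 5772 × 12.49 / 3.450 = 2.089×10^4 K.

2.09×10^4 K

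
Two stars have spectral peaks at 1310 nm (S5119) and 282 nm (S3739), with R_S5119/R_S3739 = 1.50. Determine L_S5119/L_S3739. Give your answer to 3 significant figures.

Wien's law gives T ∝ 1/λ_max, so T_S5119/T_S3739 = λ_S3739/λ_S5119 = 282/1310 = 0.2153.
Then L ∝ R²T⁴ gives L_S5119/L_S3739 = (1.50)² × (0.2153)⁴ = 2.250 × 0.002147 = 0.004832.

0.00483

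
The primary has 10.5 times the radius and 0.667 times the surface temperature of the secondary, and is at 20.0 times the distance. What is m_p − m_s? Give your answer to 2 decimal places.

L_p/L_s = (10.5)²(0.667)⁴ = 21.82.
F_p/F_s = (L_p/L_s)/(d_p/d_s)² = 21.82/400.0 = 0.05455.
m_p − m_s = −2.5 log₁₀(0.05455) = 3.16.

3.16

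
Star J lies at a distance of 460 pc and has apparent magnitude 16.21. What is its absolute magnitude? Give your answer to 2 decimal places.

M = m − 5 log₁₀(d/10 pc) = 16.21 − 5 log₁₀(460/10)
  = 16.21 − 5 × 1.663 = 16.21 − 8.31 = 7.90.

7.90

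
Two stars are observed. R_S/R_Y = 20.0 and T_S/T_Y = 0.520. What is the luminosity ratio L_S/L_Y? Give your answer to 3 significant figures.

From the Stefan–Boltzmann law, L ∝ R²T⁴, so
L_S/L_Y = (R_S/R_Y)² (T_S/T_Y)⁴ = (20.0)² × (0.520)⁴ = 400.0 × 0.07312 = 29.25.

29.2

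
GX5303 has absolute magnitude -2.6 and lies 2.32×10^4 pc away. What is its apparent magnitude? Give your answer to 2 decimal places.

m = M + 5 log₁₀(d/10 pc) = -2.6 + 5 log₁₀(2.32×10^4/10)
  = -2.6 + 5 × 3.365 = -2.6 + 16.83 = 14.23.

14.23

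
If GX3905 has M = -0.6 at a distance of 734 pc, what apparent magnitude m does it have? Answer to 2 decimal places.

8.73

m = M + 5 log₁₀(d/10 pc) = -0.6 + 5 log₁₀(734/10)
  = -0.6 + 5 × 1.866 = -0.6 + 9.33 = 8.73.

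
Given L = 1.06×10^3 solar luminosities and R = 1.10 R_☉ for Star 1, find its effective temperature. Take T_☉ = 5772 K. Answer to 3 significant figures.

3.14×10^4 K

T/T_☉ = (L/L_☉)^(1/4) / (R/R_☉)^(1/2)
T = 5772 × (1.06×10^3)^(1/4) / √(1.10) = 5772 × 5.706 / 1.049 = 3.140×10^4 K.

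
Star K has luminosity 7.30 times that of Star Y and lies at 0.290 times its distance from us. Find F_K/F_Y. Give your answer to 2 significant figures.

87

F = L/(4πd²), so F_K/F_Y = (L_K/L_Y) / (d_K/d_Y)²
= 7.30 / (0.290)² = 7.30 / 0.08410 = 86.80.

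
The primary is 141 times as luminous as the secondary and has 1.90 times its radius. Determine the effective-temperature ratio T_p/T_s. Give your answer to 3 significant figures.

L ∝ R²T⁴ gives T ∝ (L/R²)^(1/4), so
T_p/T_s = (141 / 1.90²)^(1/4) = (39.06)^(1/4) = 2.500.

2.50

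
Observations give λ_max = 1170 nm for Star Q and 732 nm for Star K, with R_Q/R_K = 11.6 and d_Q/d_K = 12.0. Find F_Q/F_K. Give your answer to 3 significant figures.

Wien's law: T_Q/T_K = λ_K/λ_Q = 732/1170 = 0.6256.
L_Q/L_K = (R_Q/R_K)²(T_Q/T_K)⁴ = (11.6)²(0.6256)⁴ = 20.62.
F_Q/F_K = (L_Q/L_K)/(d_Q/d_K)² = 20.62/(12.0)² = 0.1432.

0.143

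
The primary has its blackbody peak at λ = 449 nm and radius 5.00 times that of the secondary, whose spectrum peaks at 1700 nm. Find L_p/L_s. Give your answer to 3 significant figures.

Wien's law gives T ∝ 1/λ_max, so T_p/T_s = λ_s/λ_p = 1700/449 = 3.786.
Then L ∝ R²T⁴ gives L_p/L_s = (5.00)² × (3.786)⁴ = 25.00 × 205.5 = 5137.

5.14×10^3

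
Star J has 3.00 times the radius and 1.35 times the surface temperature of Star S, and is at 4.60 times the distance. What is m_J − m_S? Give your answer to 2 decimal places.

-0.38

L_J/L_S = (3.00)²(1.35)⁴ = 29.89.
F_J/F_S = (L_J/L_S)/(d_J/d_S)² = 29.89/21.16 = 1.413.
m_J − m_S = −2.5 log₁₀(1.413) = -0.38.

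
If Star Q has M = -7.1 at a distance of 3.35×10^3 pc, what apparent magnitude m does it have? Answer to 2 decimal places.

m = M + 5 log₁₀(d/10 pc) = -7.1 + 5 log₁₀(3.35×10^3/10)
  = -7.1 + 5 × 2.525 = -7.1 + 12.63 = 5.53.

5.53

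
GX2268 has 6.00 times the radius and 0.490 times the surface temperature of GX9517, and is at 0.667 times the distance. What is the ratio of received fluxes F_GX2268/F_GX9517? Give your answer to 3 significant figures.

L_GX2268/L_GX9517 = (R_GX2268/R_GX9517)²(T_GX2268/T_GX9517)⁴ = (6.00)² × (0.490)⁴ = 2.075.
F_GX2268/F_GX9517 = (L_GX2268/L_GX9517)/(d_GX2268/d_GX9517)² = 2.075 / (0.667)² = 4.665.

4.66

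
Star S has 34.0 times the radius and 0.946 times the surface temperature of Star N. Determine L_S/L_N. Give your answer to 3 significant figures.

926

From the Stefan–Boltzmann law, L ∝ R²T⁴, so
L_S/L_N = (R_S/R_N)² (T_S/T_N)⁴ = (34.0)² × (0.946)⁴ = 1156 × 0.8009 = 925.8.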